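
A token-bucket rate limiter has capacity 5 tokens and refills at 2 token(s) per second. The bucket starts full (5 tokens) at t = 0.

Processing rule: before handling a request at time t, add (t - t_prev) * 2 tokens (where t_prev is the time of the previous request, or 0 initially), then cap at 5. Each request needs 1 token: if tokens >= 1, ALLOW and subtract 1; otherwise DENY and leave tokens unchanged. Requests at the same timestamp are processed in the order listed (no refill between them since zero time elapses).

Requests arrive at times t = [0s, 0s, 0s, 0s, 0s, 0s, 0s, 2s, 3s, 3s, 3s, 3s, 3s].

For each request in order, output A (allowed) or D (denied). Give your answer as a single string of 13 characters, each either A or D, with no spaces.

Simulating step by step:
  req#1 t=0s: ALLOW
  req#2 t=0s: ALLOW
  req#3 t=0s: ALLOW
  req#4 t=0s: ALLOW
  req#5 t=0s: ALLOW
  req#6 t=0s: DENY
  req#7 t=0s: DENY
  req#8 t=2s: ALLOW
  req#9 t=3s: ALLOW
  req#10 t=3s: ALLOW
  req#11 t=3s: ALLOW
  req#12 t=3s: ALLOW
  req#13 t=3s: ALLOW

Answer: AAAAADDAAAAAA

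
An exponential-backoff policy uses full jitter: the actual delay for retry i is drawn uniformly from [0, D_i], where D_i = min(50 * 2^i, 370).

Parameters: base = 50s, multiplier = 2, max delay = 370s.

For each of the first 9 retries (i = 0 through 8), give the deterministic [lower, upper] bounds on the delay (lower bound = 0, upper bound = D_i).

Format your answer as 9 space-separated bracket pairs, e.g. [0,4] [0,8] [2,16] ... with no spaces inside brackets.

Answer: [0,50] [0,100] [0,200] [0,370] [0,370] [0,370] [0,370] [0,370] [0,370]

Derivation:
Computing bounds per retry:
  i=0: D_i=min(50*2^0,370)=50, bounds=[0,50]
  i=1: D_i=min(50*2^1,370)=100, bounds=[0,100]
  i=2: D_i=min(50*2^2,370)=200, bounds=[0,200]
  i=3: D_i=min(50*2^3,370)=370, bounds=[0,370]
  i=4: D_i=min(50*2^4,370)=370, bounds=[0,370]
  i=5: D_i=min(50*2^5,370)=370, bounds=[0,370]
  i=6: D_i=min(50*2^6,370)=370, bounds=[0,370]
  i=7: D_i=min(50*2^7,370)=370, bounds=[0,370]
  i=8: D_i=min(50*2^8,370)=370, bounds=[0,370]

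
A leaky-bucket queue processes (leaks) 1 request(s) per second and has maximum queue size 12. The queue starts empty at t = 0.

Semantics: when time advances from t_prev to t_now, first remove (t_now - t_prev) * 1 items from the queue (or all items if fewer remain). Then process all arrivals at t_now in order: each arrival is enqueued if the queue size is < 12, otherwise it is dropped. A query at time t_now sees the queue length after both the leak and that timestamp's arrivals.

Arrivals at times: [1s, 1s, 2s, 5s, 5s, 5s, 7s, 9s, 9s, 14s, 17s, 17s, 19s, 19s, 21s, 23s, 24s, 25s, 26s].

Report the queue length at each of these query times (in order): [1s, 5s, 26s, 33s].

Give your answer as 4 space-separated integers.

Queue lengths at query times:
  query t=1s: backlog = 2
  query t=5s: backlog = 3
  query t=26s: backlog = 1
  query t=33s: backlog = 0

Answer: 2 3 1 0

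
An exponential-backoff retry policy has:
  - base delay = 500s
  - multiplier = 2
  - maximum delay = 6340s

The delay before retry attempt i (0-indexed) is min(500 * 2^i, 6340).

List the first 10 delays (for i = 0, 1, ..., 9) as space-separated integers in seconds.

Answer: 500 1000 2000 4000 6340 6340 6340 6340 6340 6340

Derivation:
Computing each delay:
  i=0: min(500*2^0, 6340) = 500
  i=1: min(500*2^1, 6340) = 1000
  i=2: min(500*2^2, 6340) = 2000
  i=3: min(500*2^3, 6340) = 4000
  i=4: min(500*2^4, 6340) = 6340
  i=5: min(500*2^5, 6340) = 6340
  i=6: min(500*2^6, 6340) = 6340
  i=7: min(500*2^7, 6340) = 6340
  i=8: min(500*2^8, 6340) = 6340
  i=9: min(500*2^9, 6340) = 6340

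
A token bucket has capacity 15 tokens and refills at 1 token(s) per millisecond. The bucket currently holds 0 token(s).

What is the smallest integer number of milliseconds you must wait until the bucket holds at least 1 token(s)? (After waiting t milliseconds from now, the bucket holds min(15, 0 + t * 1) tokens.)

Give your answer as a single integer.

Need 0 + t * 1 >= 1, so t >= 1/1.
Smallest integer t = ceil(1/1) = 1.

Answer: 1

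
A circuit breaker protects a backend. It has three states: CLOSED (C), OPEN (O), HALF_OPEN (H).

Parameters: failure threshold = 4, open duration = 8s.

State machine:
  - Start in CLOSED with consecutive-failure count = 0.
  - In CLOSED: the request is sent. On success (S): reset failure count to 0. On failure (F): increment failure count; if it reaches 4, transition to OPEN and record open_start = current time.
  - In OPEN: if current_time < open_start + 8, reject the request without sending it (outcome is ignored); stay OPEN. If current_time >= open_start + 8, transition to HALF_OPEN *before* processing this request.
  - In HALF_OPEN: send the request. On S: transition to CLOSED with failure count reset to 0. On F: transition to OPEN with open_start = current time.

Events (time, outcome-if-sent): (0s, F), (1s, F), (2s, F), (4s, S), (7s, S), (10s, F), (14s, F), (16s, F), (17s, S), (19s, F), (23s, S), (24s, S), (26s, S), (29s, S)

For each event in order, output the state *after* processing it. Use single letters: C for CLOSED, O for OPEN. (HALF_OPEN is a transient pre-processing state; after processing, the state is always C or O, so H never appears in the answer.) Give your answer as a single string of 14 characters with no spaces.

Answer: CCCCCCCCCCCCCC

Derivation:
State after each event:
  event#1 t=0s outcome=F: state=CLOSED
  event#2 t=1s outcome=F: state=CLOSED
  event#3 t=2s outcome=F: state=CLOSED
  event#4 t=4s outcome=S: state=CLOSED
  event#5 t=7s outcome=S: state=CLOSED
  event#6 t=10s outcome=F: state=CLOSED
  event#7 t=14s outcome=F: state=CLOSED
  event#8 t=16s outcome=F: state=CLOSED
  event#9 t=17s outcome=S: state=CLOSED
  event#10 t=19s outcome=F: state=CLOSED
  event#11 t=23s outcome=S: state=CLOSED
  event#12 t=24s outcome=S: state=CLOSED
  event#13 t=26s outcome=S: state=CLOSED
  event#14 t=29s outcome=S: state=CLOSED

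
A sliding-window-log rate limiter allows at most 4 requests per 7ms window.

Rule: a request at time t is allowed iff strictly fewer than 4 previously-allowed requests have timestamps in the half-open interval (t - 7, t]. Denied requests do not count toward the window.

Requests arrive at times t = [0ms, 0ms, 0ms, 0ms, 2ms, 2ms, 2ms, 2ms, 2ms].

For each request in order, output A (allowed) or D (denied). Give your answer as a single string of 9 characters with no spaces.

Tracking allowed requests in the window:
  req#1 t=0ms: ALLOW
  req#2 t=0ms: ALLOW
  req#3 t=0ms: ALLOW
  req#4 t=0ms: ALLOW
  req#5 t=2ms: DENY
  req#6 t=2ms: DENY
  req#7 t=2ms: DENY
  req#8 t=2ms: DENY
  req#9 t=2ms: DENY

Answer: AAAADDDDD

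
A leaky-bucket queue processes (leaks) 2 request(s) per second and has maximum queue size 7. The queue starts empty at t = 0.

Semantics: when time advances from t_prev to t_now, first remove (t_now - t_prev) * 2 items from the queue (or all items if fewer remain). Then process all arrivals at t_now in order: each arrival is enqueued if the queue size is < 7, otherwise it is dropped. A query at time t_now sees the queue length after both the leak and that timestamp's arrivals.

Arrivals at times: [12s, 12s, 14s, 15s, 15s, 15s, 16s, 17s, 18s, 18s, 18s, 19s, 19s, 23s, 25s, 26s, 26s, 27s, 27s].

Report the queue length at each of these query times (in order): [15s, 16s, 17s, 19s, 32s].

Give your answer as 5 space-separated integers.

Answer: 3 2 1 3 0

Derivation:
Queue lengths at query times:
  query t=15s: backlog = 3
  query t=16s: backlog = 2
  query t=17s: backlog = 1
  query t=19s: backlog = 3
  query t=32s: backlog = 0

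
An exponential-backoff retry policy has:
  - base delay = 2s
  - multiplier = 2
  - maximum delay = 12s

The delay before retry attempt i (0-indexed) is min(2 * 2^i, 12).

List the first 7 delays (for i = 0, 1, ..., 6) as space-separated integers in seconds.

Computing each delay:
  i=0: min(2*2^0, 12) = 2
  i=1: min(2*2^1, 12) = 4
  i=2: min(2*2^2, 12) = 8
  i=3: min(2*2^3, 12) = 12
  i=4: min(2*2^4, 12) = 12
  i=5: min(2*2^5, 12) = 12
  i=6: min(2*2^6, 12) = 12

Answer: 2 4 8 12 12 12 12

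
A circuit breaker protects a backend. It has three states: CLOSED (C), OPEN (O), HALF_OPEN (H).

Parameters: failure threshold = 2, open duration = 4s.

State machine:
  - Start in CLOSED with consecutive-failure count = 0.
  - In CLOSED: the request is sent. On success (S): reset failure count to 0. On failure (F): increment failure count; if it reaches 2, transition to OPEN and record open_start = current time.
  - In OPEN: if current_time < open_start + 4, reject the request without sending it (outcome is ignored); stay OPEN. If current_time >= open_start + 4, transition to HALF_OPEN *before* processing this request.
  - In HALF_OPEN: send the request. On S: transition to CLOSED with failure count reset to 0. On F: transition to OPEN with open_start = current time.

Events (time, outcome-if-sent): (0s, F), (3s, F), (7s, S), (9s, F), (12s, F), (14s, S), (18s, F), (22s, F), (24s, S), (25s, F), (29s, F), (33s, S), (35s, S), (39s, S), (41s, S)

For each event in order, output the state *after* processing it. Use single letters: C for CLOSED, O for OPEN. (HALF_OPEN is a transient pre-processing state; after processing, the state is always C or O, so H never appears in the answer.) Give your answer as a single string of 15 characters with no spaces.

Answer: COCCOOOOOOOCCCC

Derivation:
State after each event:
  event#1 t=0s outcome=F: state=CLOSED
  event#2 t=3s outcome=F: state=OPEN
  event#3 t=7s outcome=S: state=CLOSED
  event#4 t=9s outcome=F: state=CLOSED
  event#5 t=12s outcome=F: state=OPEN
  event#6 t=14s outcome=S: state=OPEN
  event#7 t=18s outcome=F: state=OPEN
  event#8 t=22s outcome=F: state=OPEN
  event#9 t=24s outcome=S: state=OPEN
  event#10 t=25s outcome=F: state=OPEN
  event#11 t=29s outcome=F: state=OPEN
  event#12 t=33s outcome=S: state=CLOSED
  event#13 t=35s outcome=S: state=CLOSED
  event#14 t=39s outcome=S: state=CLOSED
  event#15 t=41s outcome=S: state=CLOSED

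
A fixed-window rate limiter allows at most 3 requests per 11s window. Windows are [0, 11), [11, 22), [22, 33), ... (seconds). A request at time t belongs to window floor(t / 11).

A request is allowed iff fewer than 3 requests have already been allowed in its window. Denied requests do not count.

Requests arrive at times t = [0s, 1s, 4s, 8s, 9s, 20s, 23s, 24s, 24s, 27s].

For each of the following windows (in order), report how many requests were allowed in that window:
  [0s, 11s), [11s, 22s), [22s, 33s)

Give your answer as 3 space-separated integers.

Answer: 3 1 3

Derivation:
Processing requests:
  req#1 t=0s (window 0): ALLOW
  req#2 t=1s (window 0): ALLOW
  req#3 t=4s (window 0): ALLOW
  req#4 t=8s (window 0): DENY
  req#5 t=9s (window 0): DENY
  req#6 t=20s (window 1): ALLOW
  req#7 t=23s (window 2): ALLOW
  req#8 t=24s (window 2): ALLOW
  req#9 t=24s (window 2): ALLOW
  req#10 t=27s (window 2): DENY

Allowed counts by window: 3 1 3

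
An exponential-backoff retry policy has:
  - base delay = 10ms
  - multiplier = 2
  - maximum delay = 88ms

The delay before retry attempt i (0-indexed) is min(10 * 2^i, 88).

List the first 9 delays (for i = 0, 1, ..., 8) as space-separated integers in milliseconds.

Answer: 10 20 40 80 88 88 88 88 88

Derivation:
Computing each delay:
  i=0: min(10*2^0, 88) = 10
  i=1: min(10*2^1, 88) = 20
  i=2: min(10*2^2, 88) = 40
  i=3: min(10*2^3, 88) = 80
  i=4: min(10*2^4, 88) = 88
  i=5: min(10*2^5, 88) = 88
  i=6: min(10*2^6, 88) = 88
  i=7: min(10*2^7, 88) = 88
  i=8: min(10*2^8, 88) = 88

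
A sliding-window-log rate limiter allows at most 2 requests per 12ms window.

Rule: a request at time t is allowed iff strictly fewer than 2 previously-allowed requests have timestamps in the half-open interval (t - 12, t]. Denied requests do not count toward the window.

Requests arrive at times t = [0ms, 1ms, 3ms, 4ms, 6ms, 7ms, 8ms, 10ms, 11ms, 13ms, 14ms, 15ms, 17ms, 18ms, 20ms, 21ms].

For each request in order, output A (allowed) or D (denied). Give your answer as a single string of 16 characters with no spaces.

Tracking allowed requests in the window:
  req#1 t=0ms: ALLOW
  req#2 t=1ms: ALLOW
  req#3 t=3ms: DENY
  req#4 t=4ms: DENY
  req#5 t=6ms: DENY
  req#6 t=7ms: DENY
  req#7 t=8ms: DENY
  req#8 t=10ms: DENY
  req#9 t=11ms: DENY
  req#10 t=13ms: ALLOW
  req#11 t=14ms: ALLOW
  req#12 t=15ms: DENY
  req#13 t=17ms: DENY
  req#14 t=18ms: DENY
  req#15 t=20ms: DENY
  req#16 t=21ms: DENY

Answer: AADDDDDDDAADDDDD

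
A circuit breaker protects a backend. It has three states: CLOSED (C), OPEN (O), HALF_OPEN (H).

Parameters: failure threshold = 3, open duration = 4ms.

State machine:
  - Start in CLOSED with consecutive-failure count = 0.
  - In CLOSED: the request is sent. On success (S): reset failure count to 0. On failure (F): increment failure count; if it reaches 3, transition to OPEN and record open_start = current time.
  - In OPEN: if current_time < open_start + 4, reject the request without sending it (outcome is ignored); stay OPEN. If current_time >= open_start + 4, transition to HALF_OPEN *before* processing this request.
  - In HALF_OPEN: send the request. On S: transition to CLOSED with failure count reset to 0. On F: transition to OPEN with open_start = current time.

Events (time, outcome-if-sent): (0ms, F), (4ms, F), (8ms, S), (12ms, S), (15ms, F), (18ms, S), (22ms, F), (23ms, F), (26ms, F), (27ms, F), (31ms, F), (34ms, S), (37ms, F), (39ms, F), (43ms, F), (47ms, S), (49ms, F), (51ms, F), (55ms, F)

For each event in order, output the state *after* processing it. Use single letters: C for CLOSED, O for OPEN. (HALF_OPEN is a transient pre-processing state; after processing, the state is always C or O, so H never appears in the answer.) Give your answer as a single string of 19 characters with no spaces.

State after each event:
  event#1 t=0ms outcome=F: state=CLOSED
  event#2 t=4ms outcome=F: state=CLOSED
  event#3 t=8ms outcome=S: state=CLOSED
  event#4 t=12ms outcome=S: state=CLOSED
  event#5 t=15ms outcome=F: state=CLOSED
  event#6 t=18ms outcome=S: state=CLOSED
  event#7 t=22ms outcome=F: state=CLOSED
  event#8 t=23ms outcome=F: state=CLOSED
  event#9 t=26ms outcome=F: state=OPEN
  event#10 t=27ms outcome=F: state=OPEN
  event#11 t=31ms outcome=F: state=OPEN
  event#12 t=34ms outcome=S: state=OPEN
  event#13 t=37ms outcome=F: state=OPEN
  event#14 t=39ms outcome=F: state=OPEN
  event#15 t=43ms outcome=F: state=OPEN
  event#16 t=47ms outcome=S: state=CLOSED
  event#17 t=49ms outcome=F: state=CLOSED
  event#18 t=51ms outcome=F: state=CLOSED
  event#19 t=55ms outcome=F: state=OPEN

Answer: CCCCCCCCOOOOOOOCCCO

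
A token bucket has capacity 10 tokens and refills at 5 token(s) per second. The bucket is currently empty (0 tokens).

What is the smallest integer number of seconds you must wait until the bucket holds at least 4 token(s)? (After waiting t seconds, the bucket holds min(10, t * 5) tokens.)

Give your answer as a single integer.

Answer: 1

Derivation:
Need t * 5 >= 4, so t >= 4/5.
Smallest integer t = ceil(4/5) = 1.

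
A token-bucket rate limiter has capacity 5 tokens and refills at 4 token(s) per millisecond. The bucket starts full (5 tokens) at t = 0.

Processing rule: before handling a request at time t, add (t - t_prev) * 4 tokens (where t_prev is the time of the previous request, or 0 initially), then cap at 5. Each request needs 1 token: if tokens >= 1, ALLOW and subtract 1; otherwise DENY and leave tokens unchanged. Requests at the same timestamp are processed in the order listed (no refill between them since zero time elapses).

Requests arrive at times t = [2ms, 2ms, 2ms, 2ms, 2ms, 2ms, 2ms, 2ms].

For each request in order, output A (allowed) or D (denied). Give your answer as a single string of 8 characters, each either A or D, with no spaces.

Answer: AAAAADDD

Derivation:
Simulating step by step:
  req#1 t=2ms: ALLOW
  req#2 t=2ms: ALLOW
  req#3 t=2ms: ALLOW
  req#4 t=2ms: ALLOW
  req#5 t=2ms: ALLOW
  req#6 t=2ms: DENY
  req#7 t=2ms: DENY
  req#8 t=2ms: DENY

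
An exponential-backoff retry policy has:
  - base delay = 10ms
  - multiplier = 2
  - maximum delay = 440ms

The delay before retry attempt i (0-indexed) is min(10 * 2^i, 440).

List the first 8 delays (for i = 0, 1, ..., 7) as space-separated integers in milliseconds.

Computing each delay:
  i=0: min(10*2^0, 440) = 10
  i=1: min(10*2^1, 440) = 20
  i=2: min(10*2^2, 440) = 40
  i=3: min(10*2^3, 440) = 80
  i=4: min(10*2^4, 440) = 160
  i=5: min(10*2^5, 440) = 320
  i=6: min(10*2^6, 440) = 440
  i=7: min(10*2^7, 440) = 440

Answer: 10 20 40 80 160 320 440 440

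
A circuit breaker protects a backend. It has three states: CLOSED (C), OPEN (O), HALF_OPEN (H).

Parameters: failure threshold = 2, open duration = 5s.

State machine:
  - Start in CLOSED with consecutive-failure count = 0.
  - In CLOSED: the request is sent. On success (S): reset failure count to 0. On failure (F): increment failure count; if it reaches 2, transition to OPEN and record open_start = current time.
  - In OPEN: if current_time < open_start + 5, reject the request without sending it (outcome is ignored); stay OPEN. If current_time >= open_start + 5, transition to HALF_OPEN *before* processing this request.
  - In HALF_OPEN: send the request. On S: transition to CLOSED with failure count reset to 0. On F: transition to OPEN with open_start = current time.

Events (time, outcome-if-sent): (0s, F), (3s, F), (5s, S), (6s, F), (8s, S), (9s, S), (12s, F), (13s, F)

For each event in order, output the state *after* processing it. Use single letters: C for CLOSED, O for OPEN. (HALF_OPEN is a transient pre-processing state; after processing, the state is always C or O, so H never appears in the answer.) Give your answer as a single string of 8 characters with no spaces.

State after each event:
  event#1 t=0s outcome=F: state=CLOSED
  event#2 t=3s outcome=F: state=OPEN
  event#3 t=5s outcome=S: state=OPEN
  event#4 t=6s outcome=F: state=OPEN
  event#5 t=8s outcome=S: state=CLOSED
  event#6 t=9s outcome=S: state=CLOSED
  event#7 t=12s outcome=F: state=CLOSED
  event#8 t=13s outcome=F: state=OPEN

Answer: COOOCCCO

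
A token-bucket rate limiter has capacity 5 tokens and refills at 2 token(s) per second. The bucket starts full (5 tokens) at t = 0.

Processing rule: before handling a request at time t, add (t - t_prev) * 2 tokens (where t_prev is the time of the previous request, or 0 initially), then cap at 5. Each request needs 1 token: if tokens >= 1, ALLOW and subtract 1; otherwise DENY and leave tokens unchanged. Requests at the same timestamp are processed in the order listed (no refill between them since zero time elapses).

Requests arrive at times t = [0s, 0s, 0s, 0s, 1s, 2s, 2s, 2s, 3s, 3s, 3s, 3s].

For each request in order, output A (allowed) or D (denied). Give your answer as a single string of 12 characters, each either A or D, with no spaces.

Answer: AAAAAAAAAAAD

Derivation:
Simulating step by step:
  req#1 t=0s: ALLOW
  req#2 t=0s: ALLOW
  req#3 t=0s: ALLOW
  req#4 t=0s: ALLOW
  req#5 t=1s: ALLOW
  req#6 t=2s: ALLOW
  req#7 t=2s: ALLOW
  req#8 t=2s: ALLOW
  req#9 t=3s: ALLOW
  req#10 t=3s: ALLOW
  req#11 t=3s: ALLOW
  req#12 t=3s: DENY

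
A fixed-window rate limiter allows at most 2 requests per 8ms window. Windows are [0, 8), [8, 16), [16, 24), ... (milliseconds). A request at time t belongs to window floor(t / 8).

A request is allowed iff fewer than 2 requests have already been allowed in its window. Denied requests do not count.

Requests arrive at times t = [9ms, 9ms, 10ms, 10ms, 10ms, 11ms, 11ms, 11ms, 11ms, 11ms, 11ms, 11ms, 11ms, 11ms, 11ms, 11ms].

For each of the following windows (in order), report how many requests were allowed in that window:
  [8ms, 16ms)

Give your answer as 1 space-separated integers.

Answer: 2

Derivation:
Processing requests:
  req#1 t=9ms (window 1): ALLOW
  req#2 t=9ms (window 1): ALLOW
  req#3 t=10ms (window 1): DENY
  req#4 t=10ms (window 1): DENY
  req#5 t=10ms (window 1): DENY
  req#6 t=11ms (window 1): DENY
  req#7 t=11ms (window 1): DENY
  req#8 t=11ms (window 1): DENY
  req#9 t=11ms (window 1): DENY
  req#10 t=11ms (window 1): DENY
  req#11 t=11ms (window 1): DENY
  req#12 t=11ms (window 1): DENY
  req#13 t=11ms (window 1): DENY
  req#14 t=11ms (window 1): DENY
  req#15 t=11ms (window 1): DENY
  req#16 t=11ms (window 1): DENY

Allowed counts by window: 2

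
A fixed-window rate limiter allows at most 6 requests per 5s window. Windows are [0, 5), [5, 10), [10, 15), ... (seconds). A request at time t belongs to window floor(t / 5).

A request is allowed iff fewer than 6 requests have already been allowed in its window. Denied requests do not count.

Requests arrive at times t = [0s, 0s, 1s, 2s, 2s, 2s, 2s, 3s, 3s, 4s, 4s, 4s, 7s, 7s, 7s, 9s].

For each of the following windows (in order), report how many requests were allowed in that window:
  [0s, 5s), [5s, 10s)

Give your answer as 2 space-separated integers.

Answer: 6 4

Derivation:
Processing requests:
  req#1 t=0s (window 0): ALLOW
  req#2 t=0s (window 0): ALLOW
  req#3 t=1s (window 0): ALLOW
  req#4 t=2s (window 0): ALLOW
  req#5 t=2s (window 0): ALLOW
  req#6 t=2s (window 0): ALLOW
  req#7 t=2s (window 0): DENY
  req#8 t=3s (window 0): DENY
  req#9 t=3s (window 0): DENY
  req#10 t=4s (window 0): DENY
  req#11 t=4s (window 0): DENY
  req#12 t=4s (window 0): DENY
  req#13 t=7s (window 1): ALLOW
  req#14 t=7s (window 1): ALLOW
  req#15 t=7s (window 1): ALLOW
  req#16 t=9s (window 1): ALLOW

Allowed counts by window: 6 4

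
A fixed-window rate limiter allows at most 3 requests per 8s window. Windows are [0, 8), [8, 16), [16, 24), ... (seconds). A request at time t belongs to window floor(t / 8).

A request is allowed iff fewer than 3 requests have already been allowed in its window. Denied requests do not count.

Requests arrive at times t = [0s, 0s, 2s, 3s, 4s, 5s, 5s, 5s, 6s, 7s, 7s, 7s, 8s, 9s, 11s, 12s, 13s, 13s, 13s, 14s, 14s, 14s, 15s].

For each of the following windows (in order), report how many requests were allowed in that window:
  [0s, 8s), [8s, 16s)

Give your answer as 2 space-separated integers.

Processing requests:
  req#1 t=0s (window 0): ALLOW
  req#2 t=0s (window 0): ALLOW
  req#3 t=2s (window 0): ALLOW
  req#4 t=3s (window 0): DENY
  req#5 t=4s (window 0): DENY
  req#6 t=5s (window 0): DENY
  req#7 t=5s (window 0): DENY
  req#8 t=5s (window 0): DENY
  req#9 t=6s (window 0): DENY
  req#10 t=7s (window 0): DENY
  req#11 t=7s (window 0): DENY
  req#12 t=7s (window 0): DENY
  req#13 t=8s (window 1): ALLOW
  req#14 t=9s (window 1): ALLOW
  req#15 t=11s (window 1): ALLOW
  req#16 t=12s (window 1): DENY
  req#17 t=13s (window 1): DENY
  req#18 t=13s (window 1): DENY
  req#19 t=13s (window 1): DENY
  req#20 t=14s (window 1): DENY
  req#21 t=14s (window 1): DENY
  req#22 t=14s (window 1): DENY
  req#23 t=15s (window 1): DENY

Allowed counts by window: 3 3

Answer: 3 3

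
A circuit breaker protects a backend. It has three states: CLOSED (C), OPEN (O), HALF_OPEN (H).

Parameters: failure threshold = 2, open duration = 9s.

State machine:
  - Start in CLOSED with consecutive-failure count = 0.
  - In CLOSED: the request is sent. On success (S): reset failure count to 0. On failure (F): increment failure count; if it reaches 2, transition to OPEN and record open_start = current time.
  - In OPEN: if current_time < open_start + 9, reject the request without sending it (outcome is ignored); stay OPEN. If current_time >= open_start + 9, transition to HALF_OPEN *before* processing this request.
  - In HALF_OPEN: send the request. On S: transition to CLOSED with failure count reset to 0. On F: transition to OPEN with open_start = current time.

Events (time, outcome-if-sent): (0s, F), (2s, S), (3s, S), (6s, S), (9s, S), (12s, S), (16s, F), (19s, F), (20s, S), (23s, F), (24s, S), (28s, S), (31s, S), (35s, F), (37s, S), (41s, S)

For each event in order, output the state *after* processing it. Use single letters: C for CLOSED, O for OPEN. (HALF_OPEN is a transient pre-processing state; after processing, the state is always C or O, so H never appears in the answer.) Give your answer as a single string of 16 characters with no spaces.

Answer: CCCCCCCOOOOCCCCC

Derivation:
State after each event:
  event#1 t=0s outcome=F: state=CLOSED
  event#2 t=2s outcome=S: state=CLOSED
  event#3 t=3s outcome=S: state=CLOSED
  event#4 t=6s outcome=S: state=CLOSED
  event#5 t=9s outcome=S: state=CLOSED
  event#6 t=12s outcome=S: state=CLOSED
  event#7 t=16s outcome=F: state=CLOSED
  event#8 t=19s outcome=F: state=OPEN
  event#9 t=20s outcome=S: state=OPEN
  event#10 t=23s outcome=F: state=OPEN
  event#11 t=24s outcome=S: state=OPEN
  event#12 t=28s outcome=S: state=CLOSED
  event#13 t=31s outcome=S: state=CLOSED
  event#14 t=35s outcome=F: state=CLOSED
  event#15 t=37s outcome=S: state=CLOSED
  event#16 t=41s outcome=S: state=CLOSED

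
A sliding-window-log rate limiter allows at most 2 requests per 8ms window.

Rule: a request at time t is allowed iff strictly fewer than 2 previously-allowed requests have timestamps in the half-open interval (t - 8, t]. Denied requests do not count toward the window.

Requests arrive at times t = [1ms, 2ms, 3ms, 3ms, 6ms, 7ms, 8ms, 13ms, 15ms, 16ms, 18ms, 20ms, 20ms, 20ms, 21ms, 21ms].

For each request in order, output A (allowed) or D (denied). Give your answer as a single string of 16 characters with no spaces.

Answer: AADDDDDAADDDDDAD

Derivation:
Tracking allowed requests in the window:
  req#1 t=1ms: ALLOW
  req#2 t=2ms: ALLOW
  req#3 t=3ms: DENY
  req#4 t=3ms: DENY
  req#5 t=6ms: DENY
  req#6 t=7ms: DENY
  req#7 t=8ms: DENY
  req#8 t=13ms: ALLOW
  req#9 t=15ms: ALLOW
  req#10 t=16ms: DENY
  req#11 t=18ms: DENY
  req#12 t=20ms: DENY
  req#13 t=20ms: DENY
  req#14 t=20ms: DENY
  req#15 t=21ms: ALLOW
  req#16 t=21ms: DENY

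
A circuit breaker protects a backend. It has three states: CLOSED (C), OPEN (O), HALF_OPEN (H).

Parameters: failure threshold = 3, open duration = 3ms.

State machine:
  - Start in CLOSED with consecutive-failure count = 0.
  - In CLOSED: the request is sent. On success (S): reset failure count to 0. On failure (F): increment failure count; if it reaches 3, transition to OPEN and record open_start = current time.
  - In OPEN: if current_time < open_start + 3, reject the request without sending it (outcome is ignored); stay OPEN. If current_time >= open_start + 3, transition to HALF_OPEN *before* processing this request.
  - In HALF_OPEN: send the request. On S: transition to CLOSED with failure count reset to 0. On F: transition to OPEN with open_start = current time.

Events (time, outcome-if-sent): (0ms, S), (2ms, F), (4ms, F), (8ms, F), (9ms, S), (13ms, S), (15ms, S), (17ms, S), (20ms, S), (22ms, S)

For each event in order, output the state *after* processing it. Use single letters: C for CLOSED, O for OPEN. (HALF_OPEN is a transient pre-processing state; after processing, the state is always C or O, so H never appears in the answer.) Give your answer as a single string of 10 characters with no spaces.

Answer: CCCOOCCCCC

Derivation:
State after each event:
  event#1 t=0ms outcome=S: state=CLOSED
  event#2 t=2ms outcome=F: state=CLOSED
  event#3 t=4ms outcome=F: state=CLOSED
  event#4 t=8ms outcome=F: state=OPEN
  event#5 t=9ms outcome=S: state=OPEN
  event#6 t=13ms outcome=S: state=CLOSED
  event#7 t=15ms outcome=S: state=CLOSED
  event#8 t=17ms outcome=S: state=CLOSED
  event#9 t=20ms outcome=S: state=CLOSED
  event#10 t=22ms outcome=S: state=CLOSED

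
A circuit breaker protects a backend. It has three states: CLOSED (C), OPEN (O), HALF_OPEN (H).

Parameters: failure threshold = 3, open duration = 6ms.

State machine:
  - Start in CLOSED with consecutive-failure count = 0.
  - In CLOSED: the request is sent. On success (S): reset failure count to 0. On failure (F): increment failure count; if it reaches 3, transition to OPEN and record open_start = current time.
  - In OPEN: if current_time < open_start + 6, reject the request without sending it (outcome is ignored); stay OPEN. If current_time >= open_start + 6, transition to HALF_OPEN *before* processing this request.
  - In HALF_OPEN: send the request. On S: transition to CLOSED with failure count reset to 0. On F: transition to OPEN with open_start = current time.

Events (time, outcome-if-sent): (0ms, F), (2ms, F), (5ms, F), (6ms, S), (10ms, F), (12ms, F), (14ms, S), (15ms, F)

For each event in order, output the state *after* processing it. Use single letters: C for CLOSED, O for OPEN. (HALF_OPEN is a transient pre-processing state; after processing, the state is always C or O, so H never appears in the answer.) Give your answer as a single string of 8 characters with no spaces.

Answer: CCOOOOOO

Derivation:
State after each event:
  event#1 t=0ms outcome=F: state=CLOSED
  event#2 t=2ms outcome=F: state=CLOSED
  event#3 t=5ms outcome=F: state=OPEN
  event#4 t=6ms outcome=S: state=OPEN
  event#5 t=10ms outcome=F: state=OPEN
  event#6 t=12ms outcome=F: state=OPEN
  event#7 t=14ms outcome=S: state=OPEN
  event#8 t=15ms outcome=F: state=OPEN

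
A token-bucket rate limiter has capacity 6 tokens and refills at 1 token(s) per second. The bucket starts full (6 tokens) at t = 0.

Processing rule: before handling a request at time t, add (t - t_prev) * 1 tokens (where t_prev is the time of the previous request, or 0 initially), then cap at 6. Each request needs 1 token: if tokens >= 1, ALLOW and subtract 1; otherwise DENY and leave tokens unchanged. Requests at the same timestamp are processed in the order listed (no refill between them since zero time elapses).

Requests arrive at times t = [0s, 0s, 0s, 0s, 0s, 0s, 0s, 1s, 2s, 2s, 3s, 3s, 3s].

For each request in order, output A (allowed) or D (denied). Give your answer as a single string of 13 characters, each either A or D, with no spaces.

Answer: AAAAAADAADADD

Derivation:
Simulating step by step:
  req#1 t=0s: ALLOW
  req#2 t=0s: ALLOW
  req#3 t=0s: ALLOW
  req#4 t=0s: ALLOW
  req#5 t=0s: ALLOW
  req#6 t=0s: ALLOW
  req#7 t=0s: DENY
  req#8 t=1s: ALLOW
  req#9 t=2s: ALLOW
  req#10 t=2s: DENY
  req#11 t=3s: ALLOW
  req#12 t=3s: DENY
  req#13 t=3s: DENY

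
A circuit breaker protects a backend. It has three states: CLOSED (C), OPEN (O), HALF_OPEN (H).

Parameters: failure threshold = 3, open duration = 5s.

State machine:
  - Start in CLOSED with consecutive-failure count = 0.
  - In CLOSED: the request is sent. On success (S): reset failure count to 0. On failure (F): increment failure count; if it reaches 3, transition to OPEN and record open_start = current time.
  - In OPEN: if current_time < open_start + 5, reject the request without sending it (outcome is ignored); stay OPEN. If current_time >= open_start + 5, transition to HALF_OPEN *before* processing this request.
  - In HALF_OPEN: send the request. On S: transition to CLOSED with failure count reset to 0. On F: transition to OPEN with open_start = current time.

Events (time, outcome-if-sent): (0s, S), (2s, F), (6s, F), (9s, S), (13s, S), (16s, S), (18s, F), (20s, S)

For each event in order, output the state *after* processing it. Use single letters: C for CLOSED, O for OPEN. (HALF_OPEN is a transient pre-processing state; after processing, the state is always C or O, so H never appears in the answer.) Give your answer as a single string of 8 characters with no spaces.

Answer: CCCCCCCC

Derivation:
State after each event:
  event#1 t=0s outcome=S: state=CLOSED
  event#2 t=2s outcome=F: state=CLOSED
  event#3 t=6s outcome=F: state=CLOSED
  event#4 t=9s outcome=S: state=CLOSED
  event#5 t=13s outcome=S: state=CLOSED
  event#6 t=16s outcome=S: state=CLOSED
  event#7 t=18s outcome=F: state=CLOSED
  event#8 t=20s outcome=S: state=CLOSED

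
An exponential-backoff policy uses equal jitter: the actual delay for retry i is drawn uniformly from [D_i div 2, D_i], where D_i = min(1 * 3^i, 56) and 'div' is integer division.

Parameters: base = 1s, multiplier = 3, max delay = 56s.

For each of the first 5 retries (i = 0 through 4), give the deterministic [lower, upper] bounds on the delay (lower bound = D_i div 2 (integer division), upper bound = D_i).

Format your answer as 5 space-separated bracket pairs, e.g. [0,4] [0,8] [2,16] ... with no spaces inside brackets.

Answer: [0,1] [1,3] [4,9] [13,27] [28,56]

Derivation:
Computing bounds per retry:
  i=0: D_i=min(1*3^0,56)=1, bounds=[0,1]
  i=1: D_i=min(1*3^1,56)=3, bounds=[1,3]
  i=2: D_i=min(1*3^2,56)=9, bounds=[4,9]
  i=3: D_i=min(1*3^3,56)=27, bounds=[13,27]
  i=4: D_i=min(1*3^4,56)=56, bounds=[28,56]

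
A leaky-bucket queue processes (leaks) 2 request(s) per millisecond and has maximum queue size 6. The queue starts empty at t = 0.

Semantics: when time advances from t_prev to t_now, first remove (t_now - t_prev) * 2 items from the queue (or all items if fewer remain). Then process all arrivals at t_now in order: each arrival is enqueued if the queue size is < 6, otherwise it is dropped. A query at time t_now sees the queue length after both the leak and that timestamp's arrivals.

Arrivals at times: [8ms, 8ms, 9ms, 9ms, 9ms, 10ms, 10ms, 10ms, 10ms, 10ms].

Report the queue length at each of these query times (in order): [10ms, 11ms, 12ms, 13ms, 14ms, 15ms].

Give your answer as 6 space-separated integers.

Queue lengths at query times:
  query t=10ms: backlog = 6
  query t=11ms: backlog = 4
  query t=12ms: backlog = 2
  query t=13ms: backlog = 0
  query t=14ms: backlog = 0
  query t=15ms: backlog = 0

Answer: 6 4 2 0 0 0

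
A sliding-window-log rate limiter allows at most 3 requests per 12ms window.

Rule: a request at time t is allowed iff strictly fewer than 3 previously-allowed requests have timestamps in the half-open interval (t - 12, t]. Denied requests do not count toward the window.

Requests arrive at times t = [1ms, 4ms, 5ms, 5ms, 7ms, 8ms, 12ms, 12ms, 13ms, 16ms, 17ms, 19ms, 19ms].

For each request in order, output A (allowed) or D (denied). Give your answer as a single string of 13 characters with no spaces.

Tracking allowed requests in the window:
  req#1 t=1ms: ALLOW
  req#2 t=4ms: ALLOW
  req#3 t=5ms: ALLOW
  req#4 t=5ms: DENY
  req#5 t=7ms: DENY
  req#6 t=8ms: DENY
  req#7 t=12ms: DENY
  req#8 t=12ms: DENY
  req#9 t=13ms: ALLOW
  req#10 t=16ms: ALLOW
  req#11 t=17ms: ALLOW
  req#12 t=19ms: DENY
  req#13 t=19ms: DENY

Answer: AAADDDDDAAADD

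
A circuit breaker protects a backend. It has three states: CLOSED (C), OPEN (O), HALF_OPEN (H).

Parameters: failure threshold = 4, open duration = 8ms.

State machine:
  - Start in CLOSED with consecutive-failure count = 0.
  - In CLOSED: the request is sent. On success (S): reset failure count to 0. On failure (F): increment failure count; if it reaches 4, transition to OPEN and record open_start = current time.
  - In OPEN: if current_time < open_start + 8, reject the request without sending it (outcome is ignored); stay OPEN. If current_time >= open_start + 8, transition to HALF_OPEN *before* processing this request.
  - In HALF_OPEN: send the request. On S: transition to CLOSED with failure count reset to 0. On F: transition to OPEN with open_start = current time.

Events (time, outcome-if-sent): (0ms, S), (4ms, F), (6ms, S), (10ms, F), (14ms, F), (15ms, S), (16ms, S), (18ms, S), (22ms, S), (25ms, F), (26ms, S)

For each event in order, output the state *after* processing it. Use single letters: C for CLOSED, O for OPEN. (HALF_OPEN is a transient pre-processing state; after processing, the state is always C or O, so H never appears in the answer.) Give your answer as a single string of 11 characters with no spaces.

State after each event:
  event#1 t=0ms outcome=S: state=CLOSED
  event#2 t=4ms outcome=F: state=CLOSED
  event#3 t=6ms outcome=S: state=CLOSED
  event#4 t=10ms outcome=F: state=CLOSED
  event#5 t=14ms outcome=F: state=CLOSED
  event#6 t=15ms outcome=S: state=CLOSED
  event#7 t=16ms outcome=S: state=CLOSED
  event#8 t=18ms outcome=S: state=CLOSED
  event#9 t=22ms outcome=S: state=CLOSED
  event#10 t=25ms outcome=F: state=CLOSED
  event#11 t=26ms outcome=S: state=CLOSED

Answer: CCCCCCCCCCC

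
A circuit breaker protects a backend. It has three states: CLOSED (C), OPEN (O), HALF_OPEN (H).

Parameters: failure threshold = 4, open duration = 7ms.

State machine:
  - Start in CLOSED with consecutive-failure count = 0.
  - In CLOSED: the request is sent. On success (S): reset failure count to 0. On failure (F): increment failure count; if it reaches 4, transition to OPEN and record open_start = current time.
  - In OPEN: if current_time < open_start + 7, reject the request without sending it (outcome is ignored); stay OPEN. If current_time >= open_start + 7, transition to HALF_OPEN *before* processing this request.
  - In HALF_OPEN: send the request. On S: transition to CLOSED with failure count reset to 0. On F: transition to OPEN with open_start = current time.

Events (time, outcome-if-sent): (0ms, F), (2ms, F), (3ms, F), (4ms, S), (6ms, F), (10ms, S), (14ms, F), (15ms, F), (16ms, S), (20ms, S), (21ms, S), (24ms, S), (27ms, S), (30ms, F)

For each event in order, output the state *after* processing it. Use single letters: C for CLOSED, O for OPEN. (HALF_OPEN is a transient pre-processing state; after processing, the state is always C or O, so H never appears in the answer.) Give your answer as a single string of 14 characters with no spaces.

Answer: CCCCCCCCCCCCCC

Derivation:
State after each event:
  event#1 t=0ms outcome=F: state=CLOSED
  event#2 t=2ms outcome=F: state=CLOSED
  event#3 t=3ms outcome=F: state=CLOSED
  event#4 t=4ms outcome=S: state=CLOSED
  event#5 t=6ms outcome=F: state=CLOSED
  event#6 t=10ms outcome=S: state=CLOSED
  event#7 t=14ms outcome=F: state=CLOSED
  event#8 t=15ms outcome=F: state=CLOSED
  event#9 t=16ms outcome=S: state=CLOSED
  event#10 t=20ms outcome=S: state=CLOSED
  event#11 t=21ms outcome=S: state=CLOSED
  event#12 t=24ms outcome=S: state=CLOSED
  event#13 t=27ms outcome=S: state=CLOSED
  event#14 t=30ms outcome=F: state=CLOSED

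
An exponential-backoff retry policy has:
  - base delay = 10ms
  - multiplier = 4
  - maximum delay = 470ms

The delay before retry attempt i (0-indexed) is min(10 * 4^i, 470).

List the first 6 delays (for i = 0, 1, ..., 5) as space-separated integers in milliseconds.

Answer: 10 40 160 470 470 470

Derivation:
Computing each delay:
  i=0: min(10*4^0, 470) = 10
  i=1: min(10*4^1, 470) = 40
  i=2: min(10*4^2, 470) = 160
  i=3: min(10*4^3, 470) = 470
  i=4: min(10*4^4, 470) = 470
  i=5: min(10*4^5, 470) = 470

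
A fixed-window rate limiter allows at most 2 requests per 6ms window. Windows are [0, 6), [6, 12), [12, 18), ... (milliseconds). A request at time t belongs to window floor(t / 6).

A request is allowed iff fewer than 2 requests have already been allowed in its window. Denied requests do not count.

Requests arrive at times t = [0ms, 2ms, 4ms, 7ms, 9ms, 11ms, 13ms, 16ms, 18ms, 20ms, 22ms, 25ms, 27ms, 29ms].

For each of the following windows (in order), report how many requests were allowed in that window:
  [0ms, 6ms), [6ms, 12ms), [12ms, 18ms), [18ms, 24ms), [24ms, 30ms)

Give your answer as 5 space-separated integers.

Answer: 2 2 2 2 2

Derivation:
Processing requests:
  req#1 t=0ms (window 0): ALLOW
  req#2 t=2ms (window 0): ALLOW
  req#3 t=4ms (window 0): DENY
  req#4 t=7ms (window 1): ALLOW
  req#5 t=9ms (window 1): ALLOW
  req#6 t=11ms (window 1): DENY
  req#7 t=13ms (window 2): ALLOW
  req#8 t=16ms (window 2): ALLOW
  req#9 t=18ms (window 3): ALLOW
  req#10 t=20ms (window 3): ALLOW
  req#11 t=22ms (window 3): DENY
  req#12 t=25ms (window 4): ALLOW
  req#13 t=27ms (window 4): ALLOW
  req#14 t=29ms (window 4): DENY

Allowed counts by window: 2 2 2 2 2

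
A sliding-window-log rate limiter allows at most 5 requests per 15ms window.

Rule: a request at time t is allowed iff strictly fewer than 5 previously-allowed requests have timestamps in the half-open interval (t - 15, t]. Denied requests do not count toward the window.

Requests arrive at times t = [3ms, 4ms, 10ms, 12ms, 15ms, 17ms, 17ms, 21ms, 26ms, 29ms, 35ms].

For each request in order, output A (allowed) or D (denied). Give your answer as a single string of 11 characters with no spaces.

Answer: AAAAADDAAAA

Derivation:
Tracking allowed requests in the window:
  req#1 t=3ms: ALLOW
  req#2 t=4ms: ALLOW
  req#3 t=10ms: ALLOW
  req#4 t=12ms: ALLOW
  req#5 t=15ms: ALLOW
  req#6 t=17ms: DENY
  req#7 t=17ms: DENY
  req#8 t=21ms: ALLOW
  req#9 t=26ms: ALLOW
  req#10 t=29ms: ALLOW
  req#11 t=35ms: ALLOW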